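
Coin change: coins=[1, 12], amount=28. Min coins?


dp[0]=0; dp[i]=1+min(dp[i-c] for c in coins)
...dp[23]=12, dp[24]=2, dp[25]=3, dp[26]=4, dp[27]=5, dp[28]=6
Minimum coins for 28 = 6


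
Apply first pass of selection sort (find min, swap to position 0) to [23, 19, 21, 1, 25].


After one pass: [1, 19, 21, 23, 25]


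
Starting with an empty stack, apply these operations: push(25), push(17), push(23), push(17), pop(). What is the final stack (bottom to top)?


push(25) -> [25]
push(17) -> [25, 17]
push(23) -> [25, 17, 23]
push(17) -> [25, 17, 23, 17]
pop() returns 17 -> [25, 17, 23]
Final stack (bottom to top): [25, 17, 23]


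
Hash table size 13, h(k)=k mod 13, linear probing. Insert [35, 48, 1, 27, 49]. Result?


Insertions: 35->slot 9; 48->slot 10; 1->slot 1; 27->slot 2; 49->slot 11
Table: [None, 1, 27, None, None, None, None, None, None, 35, 48, 49, None]


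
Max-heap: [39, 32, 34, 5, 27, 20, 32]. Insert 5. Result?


Append 5: [39, 32, 34, 5, 27, 20, 32, 5]
Bubble up: no swaps needed
Result: [39, 32, 34, 5, 27, 20, 32, 5]


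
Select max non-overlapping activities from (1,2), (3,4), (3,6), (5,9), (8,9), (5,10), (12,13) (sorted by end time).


Greedy: pick earliest-ending, then skip overlaps.
Selected (4 activities): [(1, 2), (3, 4), (5, 9), (12, 13)]


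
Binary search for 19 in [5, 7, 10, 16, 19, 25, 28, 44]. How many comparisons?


Search for 19:
[0,7] mid=3 arr[3]=16
[4,7] mid=5 arr[5]=25
[4,4] mid=4 arr[4]=19
Total: 3 comparisons


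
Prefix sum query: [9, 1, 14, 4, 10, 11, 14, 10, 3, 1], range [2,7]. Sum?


Prefix sums: [0, 9, 10, 24, 28, 38, 49, 63, 73, 76, 77]
Sum[2..7] = prefix[8] - prefix[2] = 73 - 10 = 63


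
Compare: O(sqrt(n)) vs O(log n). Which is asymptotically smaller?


logarithmic grows slower than sublinear
O(log n) is asymptotically smaller; O(sqrt(n)) grows faster


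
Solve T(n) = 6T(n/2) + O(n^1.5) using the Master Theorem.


a=6, b=2, c=1.5. log_2(6)=2.585 > c=1.5. Case 1: O(n^log_b(a)) = O(n^2.585)
Complexity: O(n^2.585)


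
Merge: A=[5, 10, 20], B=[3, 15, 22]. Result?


Compare heads, take smaller each step.
Merged: [3, 5, 10, 15, 20, 22]


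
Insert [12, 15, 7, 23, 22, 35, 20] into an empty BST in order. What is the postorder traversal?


Root = 12; build tree by BST insertion.
Postorder traversal: [7, 20, 22, 35, 23, 15, 12]


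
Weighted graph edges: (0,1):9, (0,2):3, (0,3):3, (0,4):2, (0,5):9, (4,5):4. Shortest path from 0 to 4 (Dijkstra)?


Dijkstra from 0:
Distances: {0: 0, 1: 9, 2: 3, 3: 3, 4: 2, 5: 6}
Shortest distance to 4 = 2, path = [0, 4]


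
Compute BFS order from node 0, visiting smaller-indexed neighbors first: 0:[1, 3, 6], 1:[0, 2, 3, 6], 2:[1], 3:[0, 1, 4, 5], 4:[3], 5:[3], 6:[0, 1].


BFS queue: start with [0]
Visit order: [0, 1, 3, 6, 2, 4, 5]


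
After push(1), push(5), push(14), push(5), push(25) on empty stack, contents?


push(1) -> [1]
push(5) -> [1, 5]
push(14) -> [1, 5, 14]
push(5) -> [1, 5, 14, 5]
push(25) -> [1, 5, 14, 5, 25]
Final stack (bottom to top): [1, 5, 14, 5, 25]


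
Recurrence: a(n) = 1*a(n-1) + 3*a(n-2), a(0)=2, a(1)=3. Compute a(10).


Build bottom-up:
...a(8)=1233, a(9)=2826, a(10)=1*2826+3*1233=6525


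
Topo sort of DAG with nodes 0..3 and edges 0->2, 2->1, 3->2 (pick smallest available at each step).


Kahn's algorithm, process smallest node first
Order: [0, 3, 2, 1]


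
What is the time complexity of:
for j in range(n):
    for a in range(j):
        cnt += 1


Per nesting level: O(n) * O(n) [triangular over j] = O(n^2)
Complexity: O(n^2)


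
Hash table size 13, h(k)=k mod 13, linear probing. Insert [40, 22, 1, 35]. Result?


Insertions: 40->slot 1; 22->slot 9; 1->slot 2; 35->slot 10
Table: [None, 40, 1, None, None, None, None, None, None, 22, 35, None, None]


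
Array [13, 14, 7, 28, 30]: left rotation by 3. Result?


Left rotate by 3: [28, 30, 13, 14, 7]


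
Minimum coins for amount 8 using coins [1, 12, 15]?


dp[0]=0; dp[i]=1+min(dp[i-c] for c in coins)
...dp[3]=3, dp[4]=4, dp[5]=5, dp[6]=6, dp[7]=7, dp[8]=8
Minimum coins for 8 = 8


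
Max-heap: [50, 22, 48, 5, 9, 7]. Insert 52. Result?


Append 52: [50, 22, 48, 5, 9, 7, 52]
Bubble up: swap idx 6(52) with idx 2(48); swap idx 2(52) with idx 0(50)
Result: [52, 22, 50, 5, 9, 7, 48]


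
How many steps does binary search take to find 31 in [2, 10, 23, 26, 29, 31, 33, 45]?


Search for 31:
[0,7] mid=3 arr[3]=26
[4,7] mid=5 arr[5]=31
Total: 2 comparisons


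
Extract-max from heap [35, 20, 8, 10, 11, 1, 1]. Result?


Max = 35
Replace root with last, heapify down
Resulting heap: [20, 11, 8, 10, 1, 1]


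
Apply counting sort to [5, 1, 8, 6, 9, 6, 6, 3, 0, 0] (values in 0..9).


Count array: [2, 1, 0, 1, 0, 1, 3, 0, 1, 1]
Reconstruct: [0, 0, 1, 3, 5, 6, 6, 6, 8, 9]


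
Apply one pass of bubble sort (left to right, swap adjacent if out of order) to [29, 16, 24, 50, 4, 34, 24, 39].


After one pass: [16, 24, 29, 4, 34, 24, 39, 50]


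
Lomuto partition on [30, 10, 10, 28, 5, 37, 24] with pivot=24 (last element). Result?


Elements <= 24 go left of pivot.
Result: [10, 10, 5, 24, 30, 37, 28], pivot at index 3


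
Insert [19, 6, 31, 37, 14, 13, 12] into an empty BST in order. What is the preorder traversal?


Root = 19; build tree by BST insertion.
Preorder traversal: [19, 6, 14, 13, 12, 31, 37]


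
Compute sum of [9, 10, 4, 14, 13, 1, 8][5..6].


Prefix sums: [0, 9, 19, 23, 37, 50, 51, 59]
Sum[5..6] = prefix[7] - prefix[5] = 59 - 50 = 9


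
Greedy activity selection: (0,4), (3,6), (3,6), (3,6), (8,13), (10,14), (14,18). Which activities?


Greedy: pick earliest-ending, then skip overlaps.
Selected (3 activities): [(0, 4), (8, 13), (14, 18)]


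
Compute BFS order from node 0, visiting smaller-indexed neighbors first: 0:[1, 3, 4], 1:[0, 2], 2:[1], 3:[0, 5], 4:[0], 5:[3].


BFS queue: start with [0]
Visit order: [0, 1, 3, 4, 2, 5]


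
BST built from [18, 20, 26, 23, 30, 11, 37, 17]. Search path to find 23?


BST root = 18
Search for 23: compare at each node
Path: [18, 20, 26, 23]


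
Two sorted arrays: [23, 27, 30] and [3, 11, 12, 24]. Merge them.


Compare heads, take smaller each step.
Merged: [3, 11, 12, 23, 24, 27, 30]


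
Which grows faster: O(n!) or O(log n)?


logarithmic grows slower than factorial
O(log n) is asymptotically smaller; O(n!) grows faster


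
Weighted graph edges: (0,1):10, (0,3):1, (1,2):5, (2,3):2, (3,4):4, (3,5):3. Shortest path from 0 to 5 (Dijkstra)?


Dijkstra from 0:
Distances: {0: 0, 1: 8, 2: 3, 3: 1, 4: 5, 5: 4}
Shortest distance to 5 = 4, path = [0, 3, 5]


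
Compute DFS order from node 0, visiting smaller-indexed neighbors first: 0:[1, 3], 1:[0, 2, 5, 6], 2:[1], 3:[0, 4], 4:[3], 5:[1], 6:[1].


DFS stack-based: start with [0]
Visit order: [0, 1, 2, 5, 6, 3, 4]


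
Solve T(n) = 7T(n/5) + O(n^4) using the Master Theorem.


a=7, b=5, c=4. log_5(7)=1.209 < c=4. Case 3: O(n^c) = O(n^4)
Complexity: O(n^4)


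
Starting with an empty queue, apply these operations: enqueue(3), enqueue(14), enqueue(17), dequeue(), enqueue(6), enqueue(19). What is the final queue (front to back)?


enqueue(3) -> [3]
enqueue(14) -> [3, 14]
enqueue(17) -> [3, 14, 17]
dequeue() returns 3 -> [14, 17]
enqueue(6) -> [14, 17, 6]
enqueue(19) -> [14, 17, 6, 19]
Final queue (front to back): [14, 17, 6, 19]


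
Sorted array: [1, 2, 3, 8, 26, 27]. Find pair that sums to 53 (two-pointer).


Two pointers: lo=0, hi=5
Found pair: (26, 27) summing to 53


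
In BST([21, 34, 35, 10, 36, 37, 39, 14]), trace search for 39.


BST root = 21
Search for 39: compare at each node
Path: [21, 34, 35, 36, 37, 39]


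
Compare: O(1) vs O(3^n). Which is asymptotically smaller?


constant grows slower than exponential (base 3)
O(1) is asymptotically smaller; O(3^n) grows faster


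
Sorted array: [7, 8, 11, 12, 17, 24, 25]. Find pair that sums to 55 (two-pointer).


Two pointers: lo=0, hi=6
No pair sums to 55


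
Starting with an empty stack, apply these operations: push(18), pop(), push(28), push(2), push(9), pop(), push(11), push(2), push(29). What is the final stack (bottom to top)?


push(18) -> [18]
pop() returns 18 -> []
push(28) -> [28]
push(2) -> [28, 2]
push(9) -> [28, 2, 9]
pop() returns 9 -> [28, 2]
push(11) -> [28, 2, 11]
push(2) -> [28, 2, 11, 2]
push(29) -> [28, 2, 11, 2, 29]
Final stack (bottom to top): [28, 2, 11, 2, 29]


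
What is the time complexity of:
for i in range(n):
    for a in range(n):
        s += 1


Per nesting level: O(n) * O(n) = O(n^2)
Complexity: O(n^2)


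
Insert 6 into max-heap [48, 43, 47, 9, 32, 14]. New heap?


Append 6: [48, 43, 47, 9, 32, 14, 6]
Bubble up: no swaps needed
Result: [48, 43, 47, 9, 32, 14, 6]


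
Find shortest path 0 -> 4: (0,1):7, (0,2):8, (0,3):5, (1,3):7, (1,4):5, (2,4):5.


Dijkstra from 0:
Distances: {0: 0, 1: 7, 2: 8, 3: 5, 4: 12}
Shortest distance to 4 = 12, path = [0, 1, 4]


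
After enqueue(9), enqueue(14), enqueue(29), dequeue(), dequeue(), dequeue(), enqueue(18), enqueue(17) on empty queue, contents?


enqueue(9) -> [9]
enqueue(14) -> [9, 14]
enqueue(29) -> [9, 14, 29]
dequeue() returns 9 -> [14, 29]
dequeue() returns 14 -> [29]
dequeue() returns 29 -> []
enqueue(18) -> [18]
enqueue(17) -> [18, 17]
Final queue (front to back): [18, 17]


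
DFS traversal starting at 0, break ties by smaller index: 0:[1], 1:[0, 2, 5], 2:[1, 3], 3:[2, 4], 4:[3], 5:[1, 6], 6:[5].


DFS stack-based: start with [0]
Visit order: [0, 1, 2, 3, 4, 5, 6]


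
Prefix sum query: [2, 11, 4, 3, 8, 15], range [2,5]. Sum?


Prefix sums: [0, 2, 13, 17, 20, 28, 43]
Sum[2..5] = prefix[6] - prefix[2] = 43 - 13 = 30


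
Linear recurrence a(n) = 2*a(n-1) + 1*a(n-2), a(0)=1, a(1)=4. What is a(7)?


Build bottom-up:
...a(5)=128, a(6)=309, a(7)=2*309+1*128=746


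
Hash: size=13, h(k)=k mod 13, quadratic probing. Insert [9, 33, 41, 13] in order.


Insertions: 9->slot 9; 33->slot 7; 41->slot 2; 13->slot 0
Table: [13, None, 41, None, None, None, None, 33, None, 9, None, None, None]


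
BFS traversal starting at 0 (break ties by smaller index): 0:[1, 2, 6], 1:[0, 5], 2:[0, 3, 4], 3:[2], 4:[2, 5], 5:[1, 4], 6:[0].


BFS queue: start with [0]
Visit order: [0, 1, 2, 6, 5, 3, 4]


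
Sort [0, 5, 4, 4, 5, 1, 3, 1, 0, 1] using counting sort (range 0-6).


Count array: [2, 3, 0, 1, 2, 2, 0]
Reconstruct: [0, 0, 1, 1, 1, 3, 4, 4, 5, 5]


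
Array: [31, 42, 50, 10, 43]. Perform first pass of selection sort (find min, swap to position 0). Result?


After one pass: [10, 42, 50, 31, 43]


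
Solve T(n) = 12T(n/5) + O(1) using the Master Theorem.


a=12, b=5, c=0. log_5(12)=1.544 > c=0. Case 1: O(n^log_b(a)) = O(n^1.544)
Complexity: O(n^1.544)


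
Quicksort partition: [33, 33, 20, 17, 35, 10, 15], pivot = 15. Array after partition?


Elements <= 15 go left of pivot.
Result: [10, 15, 20, 17, 35, 33, 33], pivot at index 1


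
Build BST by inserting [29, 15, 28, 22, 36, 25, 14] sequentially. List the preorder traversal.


Root = 29; build tree by BST insertion.
Preorder traversal: [29, 15, 14, 28, 22, 25, 36]


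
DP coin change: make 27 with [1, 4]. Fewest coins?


dp[0]=0; dp[i]=1+min(dp[i-c] for c in coins)
...dp[22]=7, dp[23]=8, dp[24]=6, dp[25]=7, dp[26]=8, dp[27]=9
Minimum coins for 27 = 9


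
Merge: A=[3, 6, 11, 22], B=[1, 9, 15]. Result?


Compare heads, take smaller each step.
Merged: [1, 3, 6, 9, 11, 15, 22]


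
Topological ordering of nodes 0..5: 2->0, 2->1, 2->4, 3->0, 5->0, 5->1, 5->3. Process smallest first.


Kahn's algorithm, process smallest node first
Order: [2, 4, 5, 1, 3, 0]


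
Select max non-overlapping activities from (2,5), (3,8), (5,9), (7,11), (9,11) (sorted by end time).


Greedy: pick earliest-ending, then skip overlaps.
Selected (3 activities): [(2, 5), (5, 9), (9, 11)]


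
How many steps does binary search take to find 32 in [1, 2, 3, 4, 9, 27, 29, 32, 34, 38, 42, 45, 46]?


Search for 32:
[0,12] mid=6 arr[6]=29
[7,12] mid=9 arr[9]=38
[7,8] mid=7 arr[7]=32
Total: 3 comparisons


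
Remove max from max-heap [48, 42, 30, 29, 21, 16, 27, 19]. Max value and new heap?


Max = 48
Replace root with last, heapify down
Resulting heap: [42, 29, 30, 19, 21, 16, 27]


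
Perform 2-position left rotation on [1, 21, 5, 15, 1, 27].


Left rotate by 2: [5, 15, 1, 27, 1, 21]


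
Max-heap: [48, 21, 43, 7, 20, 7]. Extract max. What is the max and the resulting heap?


Max = 48
Replace root with last, heapify down
Resulting heap: [43, 21, 7, 7, 20]


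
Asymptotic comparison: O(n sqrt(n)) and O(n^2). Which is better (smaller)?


n^1.5 grows slower than quadratic
O(n sqrt(n)) is asymptotically smaller; O(n^2) grows faster


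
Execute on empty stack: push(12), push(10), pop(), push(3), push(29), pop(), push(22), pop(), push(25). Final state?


push(12) -> [12]
push(10) -> [12, 10]
pop() returns 10 -> [12]
push(3) -> [12, 3]
push(29) -> [12, 3, 29]
pop() returns 29 -> [12, 3]
push(22) -> [12, 3, 22]
pop() returns 22 -> [12, 3]
push(25) -> [12, 3, 25]
Final stack (bottom to top): [12, 3, 25]


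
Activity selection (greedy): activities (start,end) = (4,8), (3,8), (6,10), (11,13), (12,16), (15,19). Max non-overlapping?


Greedy: pick earliest-ending, then skip overlaps.
Selected (3 activities): [(4, 8), (11, 13), (15, 19)]


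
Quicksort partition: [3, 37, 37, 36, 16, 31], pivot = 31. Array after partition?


Elements <= 31 go left of pivot.
Result: [3, 16, 31, 36, 37, 37], pivot at index 2


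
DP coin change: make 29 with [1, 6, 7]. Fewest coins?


dp[0]=0; dp[i]=1+min(dp[i-c] for c in coins)
...dp[24]=4, dp[25]=4, dp[26]=4, dp[27]=4, dp[28]=4, dp[29]=5
Minimum coins for 29 = 5


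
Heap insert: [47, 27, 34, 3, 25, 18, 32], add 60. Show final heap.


Append 60: [47, 27, 34, 3, 25, 18, 32, 60]
Bubble up: swap idx 7(60) with idx 3(3); swap idx 3(60) with idx 1(27); swap idx 1(60) with idx 0(47)
Result: [60, 47, 34, 27, 25, 18, 32, 3]


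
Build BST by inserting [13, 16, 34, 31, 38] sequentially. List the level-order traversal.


Root = 13; build tree by BST insertion.
Level-Order traversal: [13, 16, 34, 31, 38]


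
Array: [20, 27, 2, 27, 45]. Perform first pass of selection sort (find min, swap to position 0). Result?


After one pass: [2, 27, 20, 27, 45]


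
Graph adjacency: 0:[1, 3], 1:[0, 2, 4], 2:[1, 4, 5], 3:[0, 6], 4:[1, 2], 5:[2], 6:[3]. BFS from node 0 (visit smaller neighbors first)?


BFS queue: start with [0]
Visit order: [0, 1, 3, 2, 4, 6, 5]


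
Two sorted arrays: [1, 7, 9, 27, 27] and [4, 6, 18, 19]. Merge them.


Compare heads, take smaller each step.
Merged: [1, 4, 6, 7, 9, 18, 19, 27, 27]


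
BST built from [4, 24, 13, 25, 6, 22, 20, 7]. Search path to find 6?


BST root = 4
Search for 6: compare at each node
Path: [4, 24, 13, 6]


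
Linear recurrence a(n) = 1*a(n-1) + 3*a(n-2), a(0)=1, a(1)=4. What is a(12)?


Build bottom-up:
...a(10)=6160, a(11)=14209, a(12)=1*14209+3*6160=32689


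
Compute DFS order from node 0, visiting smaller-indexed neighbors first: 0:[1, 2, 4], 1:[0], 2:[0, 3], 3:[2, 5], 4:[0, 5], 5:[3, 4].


DFS stack-based: start with [0]
Visit order: [0, 1, 2, 3, 5, 4]


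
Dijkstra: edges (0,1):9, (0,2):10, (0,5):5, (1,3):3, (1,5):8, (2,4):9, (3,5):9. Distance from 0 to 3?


Dijkstra from 0:
Distances: {0: 0, 1: 9, 2: 10, 3: 12, 4: 19, 5: 5}
Shortest distance to 3 = 12, path = [0, 1, 3]


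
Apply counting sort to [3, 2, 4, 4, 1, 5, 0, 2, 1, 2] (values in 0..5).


Count array: [1, 2, 3, 1, 2, 1]
Reconstruct: [0, 1, 1, 2, 2, 2, 3, 4, 4, 5]


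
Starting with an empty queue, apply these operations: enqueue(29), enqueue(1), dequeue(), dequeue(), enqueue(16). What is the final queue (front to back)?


enqueue(29) -> [29]
enqueue(1) -> [29, 1]
dequeue() returns 29 -> [1]
dequeue() returns 1 -> []
enqueue(16) -> [16]
Final queue (front to back): [16]


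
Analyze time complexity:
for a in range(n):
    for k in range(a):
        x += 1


Per nesting level: O(n) * O(n) [triangular over a] = O(n^2)
Complexity: O(n^2)


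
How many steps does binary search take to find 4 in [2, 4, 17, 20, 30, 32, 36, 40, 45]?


Search for 4:
[0,8] mid=4 arr[4]=30
[0,3] mid=1 arr[1]=4
Total: 2 comparisons


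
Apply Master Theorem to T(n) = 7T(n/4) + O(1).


a=7, b=4, c=0. log_4(7)=1.404 > c=0. Case 1: O(n^log_b(a)) = O(n^1.404)
Complexity: O(n^1.404)


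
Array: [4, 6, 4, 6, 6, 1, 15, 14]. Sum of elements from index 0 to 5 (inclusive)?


Prefix sums: [0, 4, 10, 14, 20, 26, 27, 42, 56]
Sum[0..5] = prefix[6] - prefix[0] = 27 - 0 = 27


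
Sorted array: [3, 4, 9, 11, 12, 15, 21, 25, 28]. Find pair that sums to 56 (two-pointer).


Two pointers: lo=0, hi=8
No pair sums to 56


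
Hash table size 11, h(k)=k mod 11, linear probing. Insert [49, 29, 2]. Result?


Insertions: 49->slot 5; 29->slot 7; 2->slot 2
Table: [None, None, 2, None, None, 49, None, 29, None, None, None]


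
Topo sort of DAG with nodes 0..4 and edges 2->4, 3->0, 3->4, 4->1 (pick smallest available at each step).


Kahn's algorithm, process smallest node first
Order: [2, 3, 0, 4, 1]


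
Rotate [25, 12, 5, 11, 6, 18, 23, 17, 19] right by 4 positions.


Right rotate by 4: [18, 23, 17, 19, 25, 12, 5, 11, 6]


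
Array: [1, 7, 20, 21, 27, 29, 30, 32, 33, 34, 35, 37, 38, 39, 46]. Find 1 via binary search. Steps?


Search for 1:
[0,14] mid=7 arr[7]=32
[0,6] mid=3 arr[3]=21
[0,2] mid=1 arr[1]=7
[0,0] mid=0 arr[0]=1
Total: 4 comparisons


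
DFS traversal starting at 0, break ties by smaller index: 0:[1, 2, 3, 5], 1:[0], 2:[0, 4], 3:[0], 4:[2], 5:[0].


DFS stack-based: start with [0]
Visit order: [0, 1, 2, 4, 3, 5]


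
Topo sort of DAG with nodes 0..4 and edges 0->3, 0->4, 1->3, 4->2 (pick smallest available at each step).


Kahn's algorithm, process smallest node first
Order: [0, 1, 3, 4, 2]


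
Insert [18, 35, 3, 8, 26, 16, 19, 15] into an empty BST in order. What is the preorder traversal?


Root = 18; build tree by BST insertion.
Preorder traversal: [18, 3, 8, 16, 15, 35, 26, 19]


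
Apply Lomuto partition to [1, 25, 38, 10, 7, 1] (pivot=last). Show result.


Elements <= 1 go left of pivot.
Result: [1, 1, 38, 10, 7, 25], pivot at index 1


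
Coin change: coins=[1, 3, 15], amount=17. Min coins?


dp[0]=0; dp[i]=1+min(dp[i-c] for c in coins)
...dp[12]=4, dp[13]=5, dp[14]=6, dp[15]=1, dp[16]=2, dp[17]=3
Minimum coins for 17 = 3


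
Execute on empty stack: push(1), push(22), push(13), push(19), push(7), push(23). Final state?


push(1) -> [1]
push(22) -> [1, 22]
push(13) -> [1, 22, 13]
push(19) -> [1, 22, 13, 19]
push(7) -> [1, 22, 13, 19, 7]
push(23) -> [1, 22, 13, 19, 7, 23]
Final stack (bottom to top): [1, 22, 13, 19, 7, 23]


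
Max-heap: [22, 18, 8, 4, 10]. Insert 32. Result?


Append 32: [22, 18, 8, 4, 10, 32]
Bubble up: swap idx 5(32) with idx 2(8); swap idx 2(32) with idx 0(22)
Result: [32, 18, 22, 4, 10, 8]


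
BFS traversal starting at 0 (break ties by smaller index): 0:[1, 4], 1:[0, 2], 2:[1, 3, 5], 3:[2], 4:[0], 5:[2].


BFS queue: start with [0]
Visit order: [0, 1, 4, 2, 3, 5]


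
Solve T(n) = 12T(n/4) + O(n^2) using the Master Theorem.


a=12, b=4, c=2. log_4(12)=1.792 < c=2. Case 3: O(n^c) = O(n^2)
Complexity: O(n^2)


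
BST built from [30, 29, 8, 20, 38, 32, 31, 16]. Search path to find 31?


BST root = 30
Search for 31: compare at each node
Path: [30, 38, 32, 31]


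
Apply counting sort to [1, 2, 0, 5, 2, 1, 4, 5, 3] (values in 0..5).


Count array: [1, 2, 2, 1, 1, 2]
Reconstruct: [0, 1, 1, 2, 2, 3, 4, 5, 5]


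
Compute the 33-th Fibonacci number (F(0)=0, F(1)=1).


F(n)=F(n-1)+F(n-2)
...F(31)=1346269, F(32)=2178309, F(33)=3524578


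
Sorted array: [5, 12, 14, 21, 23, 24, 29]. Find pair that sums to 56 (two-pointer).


Two pointers: lo=0, hi=6
No pair sums to 56


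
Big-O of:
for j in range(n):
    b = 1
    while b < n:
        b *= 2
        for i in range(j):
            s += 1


Per nesting level: O(n) * O(log n) * O(n) [triangular over j] = O(n^2 log n)
Complexity: O(n^2 log n)


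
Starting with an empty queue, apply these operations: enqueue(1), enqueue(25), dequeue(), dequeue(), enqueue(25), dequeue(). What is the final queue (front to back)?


enqueue(1) -> [1]
enqueue(25) -> [1, 25]
dequeue() returns 1 -> [25]
dequeue() returns 25 -> []
enqueue(25) -> [25]
dequeue() returns 25 -> []
Final queue (front to back): []


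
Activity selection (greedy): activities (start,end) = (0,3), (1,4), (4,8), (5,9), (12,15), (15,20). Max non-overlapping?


Greedy: pick earliest-ending, then skip overlaps.
Selected (4 activities): [(0, 3), (4, 8), (12, 15), (15, 20)]


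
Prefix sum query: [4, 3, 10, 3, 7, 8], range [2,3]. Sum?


Prefix sums: [0, 4, 7, 17, 20, 27, 35]
Sum[2..3] = prefix[4] - prefix[2] = 20 - 7 = 13


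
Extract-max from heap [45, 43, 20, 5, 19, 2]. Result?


Max = 45
Replace root with last, heapify down
Resulting heap: [43, 19, 20, 5, 2]


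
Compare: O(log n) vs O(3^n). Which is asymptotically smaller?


logarithmic grows slower than exponential (base 3)
O(log n) is asymptotically smaller; O(3^n) grows faster


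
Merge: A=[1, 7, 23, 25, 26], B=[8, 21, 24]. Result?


Compare heads, take smaller each step.
Merged: [1, 7, 8, 21, 23, 24, 25, 26]


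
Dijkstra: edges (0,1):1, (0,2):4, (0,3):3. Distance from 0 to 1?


Dijkstra from 0:
Distances: {0: 0, 1: 1, 2: 4, 3: 3}
Shortest distance to 1 = 1, path = [0, 1]


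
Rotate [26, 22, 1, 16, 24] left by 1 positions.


Left rotate by 1: [22, 1, 16, 24, 26]


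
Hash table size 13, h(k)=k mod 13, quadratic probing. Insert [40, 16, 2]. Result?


Insertions: 40->slot 1; 16->slot 3; 2->slot 2
Table: [None, 40, 2, 16, None, None, None, None, None, None, None, None, None]


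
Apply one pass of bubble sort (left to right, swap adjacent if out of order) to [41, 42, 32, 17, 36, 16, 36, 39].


After one pass: [41, 32, 17, 36, 16, 36, 39, 42]


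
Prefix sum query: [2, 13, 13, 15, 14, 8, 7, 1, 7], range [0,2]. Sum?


Prefix sums: [0, 2, 15, 28, 43, 57, 65, 72, 73, 80]
Sum[0..2] = prefix[3] - prefix[0] = 28 - 0 = 28


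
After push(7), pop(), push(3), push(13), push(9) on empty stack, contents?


push(7) -> [7]
pop() returns 7 -> []
push(3) -> [3]
push(13) -> [3, 13]
push(9) -> [3, 13, 9]
Final stack (bottom to top): [3, 13, 9]


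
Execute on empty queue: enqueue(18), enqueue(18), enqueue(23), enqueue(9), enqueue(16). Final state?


enqueue(18) -> [18]
enqueue(18) -> [18, 18]
enqueue(23) -> [18, 18, 23]
enqueue(9) -> [18, 18, 23, 9]
enqueue(16) -> [18, 18, 23, 9, 16]
Final queue (front to back): [18, 18, 23, 9, 16]


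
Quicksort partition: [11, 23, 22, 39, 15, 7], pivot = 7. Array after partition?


Elements <= 7 go left of pivot.
Result: [7, 23, 22, 39, 15, 11], pivot at index 0


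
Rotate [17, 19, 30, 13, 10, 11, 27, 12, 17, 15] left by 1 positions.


Left rotate by 1: [19, 30, 13, 10, 11, 27, 12, 17, 15, 17]


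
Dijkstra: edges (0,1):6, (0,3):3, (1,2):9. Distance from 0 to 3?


Dijkstra from 0:
Distances: {0: 0, 1: 6, 2: 15, 3: 3}
Shortest distance to 3 = 3, path = [0, 3]


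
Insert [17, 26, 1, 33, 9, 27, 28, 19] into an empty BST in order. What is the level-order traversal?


Root = 17; build tree by BST insertion.
Level-Order traversal: [17, 1, 26, 9, 19, 33, 27, 28]


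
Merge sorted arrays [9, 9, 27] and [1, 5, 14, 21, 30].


Compare heads, take smaller each step.
Merged: [1, 5, 9, 9, 14, 21, 27, 30]


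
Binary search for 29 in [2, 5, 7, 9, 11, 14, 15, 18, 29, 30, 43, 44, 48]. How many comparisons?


Search for 29:
[0,12] mid=6 arr[6]=15
[7,12] mid=9 arr[9]=30
[7,8] mid=7 arr[7]=18
[8,8] mid=8 arr[8]=29
Total: 4 comparisons


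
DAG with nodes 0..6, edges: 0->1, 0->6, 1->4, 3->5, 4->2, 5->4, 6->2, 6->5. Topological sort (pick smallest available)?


Kahn's algorithm, process smallest node first
Order: [0, 1, 3, 6, 5, 4, 2]


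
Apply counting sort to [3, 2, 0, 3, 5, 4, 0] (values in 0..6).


Count array: [2, 0, 1, 2, 1, 1, 0]
Reconstruct: [0, 0, 2, 3, 3, 4, 5]


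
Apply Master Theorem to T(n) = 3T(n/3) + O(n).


a=3, b=3, c=1. log_3(3)=1 = c=1. Case 2: O(n^c log n) = O(n log n)
Complexity: O(n log n)


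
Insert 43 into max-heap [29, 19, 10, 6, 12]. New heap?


Append 43: [29, 19, 10, 6, 12, 43]
Bubble up: swap idx 5(43) with idx 2(10); swap idx 2(43) with idx 0(29)
Result: [43, 19, 29, 6, 12, 10]


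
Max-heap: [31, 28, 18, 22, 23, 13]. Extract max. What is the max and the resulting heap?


Max = 31
Replace root with last, heapify down
Resulting heap: [28, 23, 18, 22, 13]


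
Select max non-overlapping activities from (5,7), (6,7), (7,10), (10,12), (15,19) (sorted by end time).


Greedy: pick earliest-ending, then skip overlaps.
Selected (4 activities): [(5, 7), (7, 10), (10, 12), (15, 19)]


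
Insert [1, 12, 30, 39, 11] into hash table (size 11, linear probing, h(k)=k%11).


Insertions: 1->slot 1; 12->slot 2; 30->slot 8; 39->slot 6; 11->slot 0
Table: [11, 1, 12, None, None, None, 39, None, 30, None, None]


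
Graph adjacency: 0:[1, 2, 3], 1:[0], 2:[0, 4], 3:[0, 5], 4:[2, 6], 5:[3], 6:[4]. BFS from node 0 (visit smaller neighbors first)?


BFS queue: start with [0]
Visit order: [0, 1, 2, 3, 4, 5, 6]


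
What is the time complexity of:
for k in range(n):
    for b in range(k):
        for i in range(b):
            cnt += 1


Per nesting level: O(n) * O(n) [triangular over k] * O(n) [triangular over b] = O(n^3)
Complexity: O(n^3)


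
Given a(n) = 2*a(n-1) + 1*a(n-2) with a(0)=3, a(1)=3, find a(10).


Build bottom-up:
...a(8)=1731, a(9)=4179, a(10)=2*4179+1*1731=10089


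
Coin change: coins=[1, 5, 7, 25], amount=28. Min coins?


dp[0]=0; dp[i]=1+min(dp[i-c] for c in coins)
...dp[23]=5, dp[24]=4, dp[25]=1, dp[26]=2, dp[27]=3, dp[28]=4
Minimum coins for 28 = 4


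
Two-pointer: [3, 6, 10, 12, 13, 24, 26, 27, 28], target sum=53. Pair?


Two pointers: lo=0, hi=8
Found pair: (26, 27) summing to 53


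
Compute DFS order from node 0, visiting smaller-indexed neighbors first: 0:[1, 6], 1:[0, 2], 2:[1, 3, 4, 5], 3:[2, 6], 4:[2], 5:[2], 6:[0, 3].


DFS stack-based: start with [0]
Visit order: [0, 1, 2, 3, 6, 4, 5]


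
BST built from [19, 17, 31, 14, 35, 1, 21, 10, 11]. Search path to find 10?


BST root = 19
Search for 10: compare at each node
Path: [19, 17, 14, 1, 10]


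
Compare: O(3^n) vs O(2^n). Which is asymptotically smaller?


exponential grows slower than exponential (base 3)
O(2^n) is asymptotically smaller; O(3^n) grows faster


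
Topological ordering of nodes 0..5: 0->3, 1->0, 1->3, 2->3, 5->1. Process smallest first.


Kahn's algorithm, process smallest node first
Order: [2, 4, 5, 1, 0, 3]


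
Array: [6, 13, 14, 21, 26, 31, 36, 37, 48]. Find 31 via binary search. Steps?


Search for 31:
[0,8] mid=4 arr[4]=26
[5,8] mid=6 arr[6]=36
[5,5] mid=5 arr[5]=31
Total: 3 comparisons


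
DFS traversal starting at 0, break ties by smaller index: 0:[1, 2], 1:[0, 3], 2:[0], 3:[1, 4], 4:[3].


DFS stack-based: start with [0]
Visit order: [0, 1, 3, 4, 2]


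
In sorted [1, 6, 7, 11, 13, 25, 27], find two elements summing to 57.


Two pointers: lo=0, hi=6
No pair sums to 57


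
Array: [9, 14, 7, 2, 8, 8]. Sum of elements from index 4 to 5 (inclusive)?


Prefix sums: [0, 9, 23, 30, 32, 40, 48]
Sum[4..5] = prefix[6] - prefix[4] = 48 - 32 = 16


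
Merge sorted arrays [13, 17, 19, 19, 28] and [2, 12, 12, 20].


Compare heads, take smaller each step.
Merged: [2, 12, 12, 13, 17, 19, 19, 20, 28]


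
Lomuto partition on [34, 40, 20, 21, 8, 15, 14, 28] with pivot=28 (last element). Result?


Elements <= 28 go left of pivot.
Result: [20, 21, 8, 15, 14, 28, 34, 40], pivot at index 5


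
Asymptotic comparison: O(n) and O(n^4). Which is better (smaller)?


linear grows slower than quartic
O(n) is asymptotically smaller; O(n^4) grows faster


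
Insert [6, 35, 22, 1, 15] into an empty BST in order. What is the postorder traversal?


Root = 6; build tree by BST insertion.
Postorder traversal: [1, 15, 22, 35, 6]


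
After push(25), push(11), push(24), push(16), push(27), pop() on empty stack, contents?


push(25) -> [25]
push(11) -> [25, 11]
push(24) -> [25, 11, 24]
push(16) -> [25, 11, 24, 16]
push(27) -> [25, 11, 24, 16, 27]
pop() returns 27 -> [25, 11, 24, 16]
Final stack (bottom to top): [25, 11, 24, 16]


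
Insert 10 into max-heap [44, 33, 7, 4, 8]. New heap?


Append 10: [44, 33, 7, 4, 8, 10]
Bubble up: swap idx 5(10) with idx 2(7)
Result: [44, 33, 10, 4, 8, 7]


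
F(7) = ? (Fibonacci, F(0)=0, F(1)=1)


F(n)=F(n-1)+F(n-2)
...F(5)=5, F(6)=8, F(7)=13


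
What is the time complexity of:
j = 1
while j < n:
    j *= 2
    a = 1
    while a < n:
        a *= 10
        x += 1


Per nesting level: O(log n) * O(log n) = O((log n)^2)
Complexity: O((log n)^2)


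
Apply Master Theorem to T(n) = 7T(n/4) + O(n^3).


a=7, b=4, c=3. log_4(7)=1.404 < c=3. Case 3: O(n^c) = O(n^3)
Complexity: O(n^3)


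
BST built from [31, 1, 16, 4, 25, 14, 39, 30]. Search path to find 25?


BST root = 31
Search for 25: compare at each node
Path: [31, 1, 16, 25]


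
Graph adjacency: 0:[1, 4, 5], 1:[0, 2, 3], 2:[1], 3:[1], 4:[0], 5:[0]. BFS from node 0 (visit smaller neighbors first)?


BFS queue: start with [0]
Visit order: [0, 1, 4, 5, 2, 3]


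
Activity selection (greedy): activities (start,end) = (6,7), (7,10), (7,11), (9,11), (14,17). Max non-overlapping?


Greedy: pick earliest-ending, then skip overlaps.
Selected (3 activities): [(6, 7), (7, 10), (14, 17)]


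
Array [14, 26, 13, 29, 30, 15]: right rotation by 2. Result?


Right rotate by 2: [30, 15, 14, 26, 13, 29]


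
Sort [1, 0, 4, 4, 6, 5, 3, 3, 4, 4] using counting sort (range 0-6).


Count array: [1, 1, 0, 2, 4, 1, 1]
Reconstruct: [0, 1, 3, 3, 4, 4, 4, 4, 5, 6]


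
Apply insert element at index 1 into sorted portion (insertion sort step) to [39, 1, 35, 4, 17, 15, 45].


After one pass: [1, 39, 35, 4, 17, 15, 45]


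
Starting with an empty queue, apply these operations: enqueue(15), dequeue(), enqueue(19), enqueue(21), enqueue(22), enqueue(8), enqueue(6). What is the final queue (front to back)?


enqueue(15) -> [15]
dequeue() returns 15 -> []
enqueue(19) -> [19]
enqueue(21) -> [19, 21]
enqueue(22) -> [19, 21, 22]
enqueue(8) -> [19, 21, 22, 8]
enqueue(6) -> [19, 21, 22, 8, 6]
Final queue (front to back): [19, 21, 22, 8, 6]


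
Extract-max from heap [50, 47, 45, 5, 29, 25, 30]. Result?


Max = 50
Replace root with last, heapify down
Resulting heap: [47, 30, 45, 5, 29, 25]


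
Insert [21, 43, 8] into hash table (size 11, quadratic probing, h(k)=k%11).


Insertions: 21->slot 10; 43->slot 0; 8->slot 8
Table: [43, None, None, None, None, None, None, None, 8, None, 21]


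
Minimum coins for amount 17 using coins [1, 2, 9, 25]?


dp[0]=0; dp[i]=1+min(dp[i-c] for c in coins)
...dp[12]=3, dp[13]=3, dp[14]=4, dp[15]=4, dp[16]=5, dp[17]=5
Minimum coins for 17 = 5


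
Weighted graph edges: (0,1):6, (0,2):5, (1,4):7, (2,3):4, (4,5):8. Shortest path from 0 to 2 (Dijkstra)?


Dijkstra from 0:
Distances: {0: 0, 1: 6, 2: 5, 3: 9, 4: 13, 5: 21}
Shortest distance to 2 = 5, path = [0, 2]


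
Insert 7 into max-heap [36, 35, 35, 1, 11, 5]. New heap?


Append 7: [36, 35, 35, 1, 11, 5, 7]
Bubble up: no swaps needed
Result: [36, 35, 35, 1, 11, 5, 7]


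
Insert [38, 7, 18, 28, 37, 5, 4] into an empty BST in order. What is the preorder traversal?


Root = 38; build tree by BST insertion.
Preorder traversal: [38, 7, 5, 4, 18, 28, 37]


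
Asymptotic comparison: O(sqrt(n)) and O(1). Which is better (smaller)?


constant grows slower than sublinear
O(1) is asymptotically smaller; O(sqrt(n)) grows faster


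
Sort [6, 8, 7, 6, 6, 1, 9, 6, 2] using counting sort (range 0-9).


Count array: [0, 1, 1, 0, 0, 0, 4, 1, 1, 1]
Reconstruct: [1, 2, 6, 6, 6, 6, 7, 8, 9]


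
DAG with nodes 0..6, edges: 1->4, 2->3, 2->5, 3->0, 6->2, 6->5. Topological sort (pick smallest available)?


Kahn's algorithm, process smallest node first
Order: [1, 4, 6, 2, 3, 0, 5]


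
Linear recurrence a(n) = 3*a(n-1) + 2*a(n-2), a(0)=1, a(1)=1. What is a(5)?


Build bottom-up:
...a(3)=17, a(4)=61, a(5)=3*61+2*17=217


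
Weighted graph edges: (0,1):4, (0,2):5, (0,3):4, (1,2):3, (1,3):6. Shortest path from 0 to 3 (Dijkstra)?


Dijkstra from 0:
Distances: {0: 0, 1: 4, 2: 5, 3: 4}
Shortest distance to 3 = 4, path = [0, 3]


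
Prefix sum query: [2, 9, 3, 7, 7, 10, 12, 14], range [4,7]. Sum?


Prefix sums: [0, 2, 11, 14, 21, 28, 38, 50, 64]
Sum[4..7] = prefix[8] - prefix[4] = 64 - 21 = 43


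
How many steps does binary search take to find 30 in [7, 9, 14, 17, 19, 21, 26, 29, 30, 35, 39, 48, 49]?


Search for 30:
[0,12] mid=6 arr[6]=26
[7,12] mid=9 arr[9]=35
[7,8] mid=7 arr[7]=29
[8,8] mid=8 arr[8]=30
Total: 4 comparisons


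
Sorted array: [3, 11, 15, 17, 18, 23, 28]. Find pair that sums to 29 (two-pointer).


Two pointers: lo=0, hi=6
Found pair: (11, 18) summing to 29


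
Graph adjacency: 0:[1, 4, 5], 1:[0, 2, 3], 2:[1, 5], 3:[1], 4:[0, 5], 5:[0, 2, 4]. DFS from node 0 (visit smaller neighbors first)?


DFS stack-based: start with [0]
Visit order: [0, 1, 2, 5, 4, 3]


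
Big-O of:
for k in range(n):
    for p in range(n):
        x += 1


Per nesting level: O(n) * O(n) = O(n^2)
Complexity: O(n^2)


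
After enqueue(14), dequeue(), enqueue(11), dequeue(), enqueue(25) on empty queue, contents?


enqueue(14) -> [14]
dequeue() returns 14 -> []
enqueue(11) -> [11]
dequeue() returns 11 -> []
enqueue(25) -> [25]
Final queue (front to back): [25]


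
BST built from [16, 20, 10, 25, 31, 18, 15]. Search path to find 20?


BST root = 16
Search for 20: compare at each node
Path: [16, 20]


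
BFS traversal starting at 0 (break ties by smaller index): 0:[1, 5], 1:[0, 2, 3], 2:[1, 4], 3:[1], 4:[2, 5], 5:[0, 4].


BFS queue: start with [0]
Visit order: [0, 1, 5, 2, 3, 4]


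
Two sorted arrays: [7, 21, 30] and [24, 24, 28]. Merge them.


Compare heads, take smaller each step.
Merged: [7, 21, 24, 24, 28, 30]


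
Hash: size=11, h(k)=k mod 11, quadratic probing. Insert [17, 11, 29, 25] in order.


Insertions: 17->slot 6; 11->slot 0; 29->slot 7; 25->slot 3
Table: [11, None, None, 25, None, None, 17, 29, None, None, None]


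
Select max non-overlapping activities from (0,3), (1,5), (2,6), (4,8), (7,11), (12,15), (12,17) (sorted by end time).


Greedy: pick earliest-ending, then skip overlaps.
Selected (3 activities): [(0, 3), (4, 8), (12, 15)]


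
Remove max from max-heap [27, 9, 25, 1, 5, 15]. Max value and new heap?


Max = 27
Replace root with last, heapify down
Resulting heap: [25, 9, 15, 1, 5]


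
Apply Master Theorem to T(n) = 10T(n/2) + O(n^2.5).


a=10, b=2, c=2.5. log_2(10)=3.322 > c=2.5. Case 1: O(n^log_b(a)) = O(n^3.322)
Complexity: O(n^3.322)


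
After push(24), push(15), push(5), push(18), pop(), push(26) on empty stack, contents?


push(24) -> [24]
push(15) -> [24, 15]
push(5) -> [24, 15, 5]
push(18) -> [24, 15, 5, 18]
pop() returns 18 -> [24, 15, 5]
push(26) -> [24, 15, 5, 26]
Final stack (bottom to top): [24, 15, 5, 26]


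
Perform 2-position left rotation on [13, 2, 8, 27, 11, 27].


Left rotate by 2: [8, 27, 11, 27, 13, 2]


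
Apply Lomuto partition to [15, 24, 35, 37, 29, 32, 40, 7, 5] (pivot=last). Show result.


Elements <= 5 go left of pivot.
Result: [5, 24, 35, 37, 29, 32, 40, 7, 15], pivot at index 0


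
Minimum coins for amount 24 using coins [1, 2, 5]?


dp[0]=0; dp[i]=1+min(dp[i-c] for c in coins)
...dp[19]=5, dp[20]=4, dp[21]=5, dp[22]=5, dp[23]=6, dp[24]=6
Minimum coins for 24 = 6


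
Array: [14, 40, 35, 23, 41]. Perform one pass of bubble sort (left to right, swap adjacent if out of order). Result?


After one pass: [14, 35, 23, 40, 41]


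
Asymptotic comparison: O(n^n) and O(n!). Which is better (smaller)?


factorial grows slower than n^n
O(n!) is asymptotically smaller; O(n^n) grows faster


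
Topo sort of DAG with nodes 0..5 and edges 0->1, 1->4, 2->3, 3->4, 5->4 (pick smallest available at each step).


Kahn's algorithm, process smallest node first
Order: [0, 1, 2, 3, 5, 4]


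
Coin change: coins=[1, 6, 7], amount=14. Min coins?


dp[0]=0; dp[i]=1+min(dp[i-c] for c in coins)
...dp[9]=3, dp[10]=4, dp[11]=5, dp[12]=2, dp[13]=2, dp[14]=2
Minimum coins for 14 = 2


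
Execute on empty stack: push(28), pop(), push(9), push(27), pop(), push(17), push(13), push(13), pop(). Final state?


push(28) -> [28]
pop() returns 28 -> []
push(9) -> [9]
push(27) -> [9, 27]
pop() returns 27 -> [9]
push(17) -> [9, 17]
push(13) -> [9, 17, 13]
push(13) -> [9, 17, 13, 13]
pop() returns 13 -> [9, 17, 13]
Final stack (bottom to top): [9, 17, 13]


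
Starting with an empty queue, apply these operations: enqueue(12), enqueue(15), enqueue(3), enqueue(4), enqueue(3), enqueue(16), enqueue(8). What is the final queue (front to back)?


enqueue(12) -> [12]
enqueue(15) -> [12, 15]
enqueue(3) -> [12, 15, 3]
enqueue(4) -> [12, 15, 3, 4]
enqueue(3) -> [12, 15, 3, 4, 3]
enqueue(16) -> [12, 15, 3, 4, 3, 16]
enqueue(8) -> [12, 15, 3, 4, 3, 16, 8]
Final queue (front to back): [12, 15, 3, 4, 3, 16, 8]


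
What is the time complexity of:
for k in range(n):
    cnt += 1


Per nesting level: O(n) = O(n)
Complexity: O(n)


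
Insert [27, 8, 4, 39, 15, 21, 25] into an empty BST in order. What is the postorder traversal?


Root = 27; build tree by BST insertion.
Postorder traversal: [4, 25, 21, 15, 8, 39, 27]


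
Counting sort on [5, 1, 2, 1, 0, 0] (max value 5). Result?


Count array: [2, 2, 1, 0, 0, 1]
Reconstruct: [0, 0, 1, 1, 2, 5]


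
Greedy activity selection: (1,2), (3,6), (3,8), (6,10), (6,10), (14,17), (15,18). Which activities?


Greedy: pick earliest-ending, then skip overlaps.
Selected (4 activities): [(1, 2), (3, 6), (6, 10), (14, 17)]


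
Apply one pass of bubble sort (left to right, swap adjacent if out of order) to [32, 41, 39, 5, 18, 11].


After one pass: [32, 39, 5, 18, 11, 41]


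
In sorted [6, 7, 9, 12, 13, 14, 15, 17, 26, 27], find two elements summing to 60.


Two pointers: lo=0, hi=9
No pair sums to 60


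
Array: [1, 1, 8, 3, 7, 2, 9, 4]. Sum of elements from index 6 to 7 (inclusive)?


Prefix sums: [0, 1, 2, 10, 13, 20, 22, 31, 35]
Sum[6..7] = prefix[8] - prefix[6] = 35 - 22 = 13


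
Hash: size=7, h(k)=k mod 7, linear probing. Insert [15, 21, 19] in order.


Insertions: 15->slot 1; 21->slot 0; 19->slot 5
Table: [21, 15, None, None, None, 19, None]


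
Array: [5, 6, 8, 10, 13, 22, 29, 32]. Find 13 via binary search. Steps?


Search for 13:
[0,7] mid=3 arr[3]=10
[4,7] mid=5 arr[5]=22
[4,4] mid=4 arr[4]=13
Total: 3 comparisons


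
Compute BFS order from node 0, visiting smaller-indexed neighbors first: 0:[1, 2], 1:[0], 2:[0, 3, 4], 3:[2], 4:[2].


BFS queue: start with [0]
Visit order: [0, 1, 2, 3, 4]


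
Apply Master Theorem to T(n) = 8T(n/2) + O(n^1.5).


a=8, b=2, c=1.5. log_2(8)=3 > c=1.5. Case 1: O(n^log_b(a)) = O(n^3)
Complexity: O(n^3)


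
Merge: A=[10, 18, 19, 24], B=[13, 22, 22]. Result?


Compare heads, take smaller each step.
Merged: [10, 13, 18, 19, 22, 22, 24]


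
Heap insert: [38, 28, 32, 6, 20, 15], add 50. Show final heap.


Append 50: [38, 28, 32, 6, 20, 15, 50]
Bubble up: swap idx 6(50) with idx 2(32); swap idx 2(50) with idx 0(38)
Result: [50, 28, 38, 6, 20, 15, 32]
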